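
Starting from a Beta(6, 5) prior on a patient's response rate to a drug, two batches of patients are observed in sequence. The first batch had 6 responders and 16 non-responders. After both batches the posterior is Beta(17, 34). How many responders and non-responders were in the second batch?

Sequential conjugate updates are equivalent to a single update on the pooled data, so total successes = posterior α − prior α and total failures = posterior β − prior β.
Total across both batches: 17−6=11 responders, 34−5=29 non-responders.
Subtract the first batch: 11−6=5 responders and 29−16=13 non-responders.

5 responders and 13 non-responders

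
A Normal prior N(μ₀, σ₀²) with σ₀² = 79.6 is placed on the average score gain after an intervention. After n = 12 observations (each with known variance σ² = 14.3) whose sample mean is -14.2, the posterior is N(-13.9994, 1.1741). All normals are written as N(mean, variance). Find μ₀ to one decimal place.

μ₀ = -0.6

The posterior mean is a precision-weighted average: μ_n = (τ₀μ₀ + τ_data·x̄)/(τ₀+τ_data), with τ₀=1/σ₀² and τ_data=n/σ².
Here τ₀ = 1/79.6 = 0.012563 and τ_data = 12/14.3 = 0.839161, so τ_n = 0.851724.
Rearranging for μ₀: μ₀ = (μ_n·τ_n − τ_data·x̄)/τ₀ = (-13.9994·0.851724 − 0.839161·-14.2) / 0.012563 = -0.007539/0.012563 ≈ -0.6.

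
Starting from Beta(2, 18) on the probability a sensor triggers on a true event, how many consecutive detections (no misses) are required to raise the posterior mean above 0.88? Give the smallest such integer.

After k detections and 0 misses the posterior is Beta(2+k, 18), with mean (2+k)/(2+18+k).
Set (2+k)/(20+k) > 0.88 and solve: k > (0.88·20 − 2)/(1 − 0.88) = 130.000.
The smallest integer exceeding 130.000 is 131, and checking k=131: (133)/(151) = 0.8808 > 0.88.

k = 131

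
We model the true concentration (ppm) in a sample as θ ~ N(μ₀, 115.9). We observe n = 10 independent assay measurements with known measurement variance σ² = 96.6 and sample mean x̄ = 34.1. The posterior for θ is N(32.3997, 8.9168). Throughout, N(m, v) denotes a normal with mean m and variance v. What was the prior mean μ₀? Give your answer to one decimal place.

μ₀ = 12.0

With known observation variance, the Normal–Normal posterior has precision τ_n = τ₀ + n/σ² and mean μ_n = (τ₀μ₀ + (n/σ²)x̄)/τ_n.
Here τ₀ = 1/115.9 = 0.008628 and τ_data = 10/96.6 = 0.103520, so τ_n = 0.112148.
Rearranging for μ₀: μ₀ = (μ_n·τ_n − τ_data·x̄)/τ₀ = (32.3997·0.112148 − 0.103520·34.1) / 0.008628 = 0.103530/0.008628 ≈ 12.0.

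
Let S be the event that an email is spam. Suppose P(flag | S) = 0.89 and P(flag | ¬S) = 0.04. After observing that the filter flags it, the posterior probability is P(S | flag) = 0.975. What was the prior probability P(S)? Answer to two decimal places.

P(S) = 0.64

Bayes' rule in odds form gives O(S|E) = O(S)·[P(E|S)/P(E|¬S)], hence O(S) = O(S|E)/LR.
Posterior odds = 0.975/(1−0.975) = 39.0000. LR = 0.89/0.04 = 22.2500.
Prior odds = 39.0000/22.2500 = 1.7528, so P(S) = 1.7528/(1+1.7528) ≈ 0.64.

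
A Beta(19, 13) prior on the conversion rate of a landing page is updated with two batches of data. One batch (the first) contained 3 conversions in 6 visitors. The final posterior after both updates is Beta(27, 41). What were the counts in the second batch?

Because Beta–binomial updating is additive in the counts, the combined data contributed (α_post−α_prior, β_post−β_prior) successes and failures.
Total across both batches: 27−19=8 conversions, 41−13=28 bounces.
Subtract the first batch: 8−3=5 conversions and 28−3=25 bounces.

5 conversions and 25 bounces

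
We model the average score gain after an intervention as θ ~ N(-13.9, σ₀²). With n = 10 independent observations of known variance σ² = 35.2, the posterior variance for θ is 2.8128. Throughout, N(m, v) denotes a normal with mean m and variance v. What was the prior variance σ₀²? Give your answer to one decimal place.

σ₀² = 14.0

Posterior precision equals prior precision plus data precision: 1/σ_n² = 1/σ₀² + n/σ².
So 1/σ₀² = 1/2.8128 − 10/35.2 = 0.355518 − 0.284091 = 0.071427.
Hence σ₀² = 1/0.071427 ≈ 14.0.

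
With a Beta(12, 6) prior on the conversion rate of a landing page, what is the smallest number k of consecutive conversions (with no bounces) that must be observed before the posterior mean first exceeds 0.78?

k = 10

After k conversions and 0 bounces the posterior is Beta(12+k, 6), with mean (12+k)/(12+6+k).
Set (12+k)/(18+k) > 0.78 and solve: k > (0.78·18 − 12)/(1 − 0.78) = 9.273.
The smallest integer exceeding 9.273 is 10, and checking k=10: (22)/(28) = 0.7857 > 0.78.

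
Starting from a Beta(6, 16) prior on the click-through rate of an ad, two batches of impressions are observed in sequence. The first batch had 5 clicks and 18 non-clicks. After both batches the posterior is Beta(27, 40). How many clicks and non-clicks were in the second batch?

16 clicks and 6 non-clicks

Because Beta–binomial updating is additive in the counts, the combined data contributed (α_post−α_prior, β_post−β_prior) successes and failures.
Total across both batches: 27−6=21 clicks, 40−16=24 non-clicks.
Subtract the first batch: 21−5=16 clicks and 24−18=6 non-clicks.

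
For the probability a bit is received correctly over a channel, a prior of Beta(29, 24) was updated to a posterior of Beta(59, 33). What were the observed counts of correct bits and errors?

Under Beta–binomial conjugacy the posterior parameters are (α+s, β+f).
So s = 59 − 29 = 30 and f = 33 − 24 = 9.

30 correct bits and 9 errors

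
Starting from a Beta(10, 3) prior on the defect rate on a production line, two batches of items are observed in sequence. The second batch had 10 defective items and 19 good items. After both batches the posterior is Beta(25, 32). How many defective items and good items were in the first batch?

5 defective items and 10 good items

Because Beta–binomial updating is additive in the counts, the combined data contributed (α_post−α_prior, β_post−β_prior) successes and failures.
Total across both batches: 25−10=15 defective items, 32−3=29 good items.
Subtract the second batch: 15−10=5 defective items and 29−19=10 good items.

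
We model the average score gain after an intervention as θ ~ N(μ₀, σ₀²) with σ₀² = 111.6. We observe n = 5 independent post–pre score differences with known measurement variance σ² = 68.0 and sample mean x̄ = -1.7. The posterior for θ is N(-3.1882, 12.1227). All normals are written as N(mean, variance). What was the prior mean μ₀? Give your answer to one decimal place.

μ₀ = -15.4

The posterior mean is a precision-weighted average: μ_n = (τ₀μ₀ + τ_data·x̄)/(τ₀+τ_data), with τ₀=1/σ₀² and τ_data=n/σ².
Here τ₀ = 1/111.6 = 0.008961 and τ_data = 5/68.0 = 0.073529, so τ_n = 0.082490.
Rearranging for μ₀: μ₀ = (μ_n·τ_n − τ_data·x̄)/τ₀ = (-3.1882·0.082490 − 0.073529·-1.7) / 0.008961 = -0.137995/0.008961 ≈ -15.4.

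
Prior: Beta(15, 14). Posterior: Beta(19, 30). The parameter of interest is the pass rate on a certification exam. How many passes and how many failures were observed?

Under Beta–binomial conjugacy the posterior parameters are (α+s, β+f).
So s = 19 − 15 = 4 and f = 30 − 14 = 16.

4 passes and 16 failures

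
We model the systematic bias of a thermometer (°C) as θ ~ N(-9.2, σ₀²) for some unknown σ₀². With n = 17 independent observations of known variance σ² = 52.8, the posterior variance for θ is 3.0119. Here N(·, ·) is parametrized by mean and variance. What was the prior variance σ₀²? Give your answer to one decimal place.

σ₀² = 99.5

Posterior precision equals prior precision plus data precision: 1/σ_n² = 1/σ₀² + n/σ².
So 1/σ₀² = 1/3.0119 − 17/52.8 = 0.332016 − 0.321970 = 0.010046.
Hence σ₀² = 1/0.010046 ≈ 99.5.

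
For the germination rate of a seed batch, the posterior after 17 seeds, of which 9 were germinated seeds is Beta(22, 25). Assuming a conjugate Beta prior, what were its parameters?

Beta(13, 17)

Under Beta–binomial conjugacy the posterior parameters are (a+s, b+f).
So a = 22 − 9 = 13 and b = 25 − 8 = 17.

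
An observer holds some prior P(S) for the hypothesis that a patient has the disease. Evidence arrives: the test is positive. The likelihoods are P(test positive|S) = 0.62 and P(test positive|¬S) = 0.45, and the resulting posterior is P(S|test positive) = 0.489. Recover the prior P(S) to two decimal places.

Bayes' rule in odds form gives O(S|E) = O(S)·[P(E|S)/P(E|¬S)], hence O(S) = O(S|E)/LR.
Posterior odds = 0.489/(1−0.489) = 0.9569. LR = 0.62/0.45 = 1.3778.
Prior odds = 0.9569/1.3778 = 0.6945, so P(S) = 0.6945/(1+0.6945) ≈ 0.41.

P(S) = 0.41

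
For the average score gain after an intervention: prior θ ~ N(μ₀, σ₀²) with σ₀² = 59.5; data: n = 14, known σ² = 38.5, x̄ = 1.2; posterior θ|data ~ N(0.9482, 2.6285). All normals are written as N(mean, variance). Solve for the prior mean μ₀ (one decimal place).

With known observation variance, the Normal–Normal posterior has precision τ_n = τ₀ + n/σ² and mean μ_n = (τ₀μ₀ + (n/σ²)x̄)/τ_n.
Here τ₀ = 1/59.5 = 0.016807 and τ_data = 14/38.5 = 0.363636, so τ_n = 0.380443.
Rearranging for μ₀: μ₀ = (μ_n·τ_n − τ_data·x̄)/τ₀ = (0.9482·0.380443 − 0.363636·1.2) / 0.016807 = -0.075627/0.016807 ≈ -4.5.

μ₀ = -4.5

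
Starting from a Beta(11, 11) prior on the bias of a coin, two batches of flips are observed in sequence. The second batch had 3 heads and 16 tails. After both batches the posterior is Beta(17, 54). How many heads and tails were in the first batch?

3 heads and 27 tails

Because Beta–binomial updating is additive in the counts, the combined data contributed (α_post−α_prior, β_post−β_prior) successes and failures.
Total across both batches: 17−11=6 heads, 54−11=43 tails.
Subtract the second batch: 6−3=3 heads and 43−16=27 tails.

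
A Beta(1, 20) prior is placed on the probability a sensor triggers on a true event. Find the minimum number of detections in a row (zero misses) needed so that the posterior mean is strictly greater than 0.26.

After k detections and 0 misses the posterior is Beta(1+k, 20), with mean (1+k)/(1+20+k).
Set (1+k)/(21+k) > 0.26 and solve: k > (0.26·21 − 1)/(1 − 0.26) = 6.027.
The smallest integer exceeding 6.027 is 7, and checking k=7: (8)/(28) = 0.2857 > 0.26.

k = 7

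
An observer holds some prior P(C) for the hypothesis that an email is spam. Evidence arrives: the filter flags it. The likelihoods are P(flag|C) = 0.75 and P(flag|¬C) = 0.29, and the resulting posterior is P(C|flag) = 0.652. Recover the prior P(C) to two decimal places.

P(C) = 0.42

In odds form, posterior odds = prior odds × likelihood ratio, so prior odds = posterior odds ÷ LR.
Posterior odds = 0.652/(1−0.652) = 1.8736. LR = 0.75/0.29 = 2.5862.
Prior odds = 1.8736/2.5862 = 0.7245, so P(C) = 0.7245/(1+0.7245) ≈ 0.42.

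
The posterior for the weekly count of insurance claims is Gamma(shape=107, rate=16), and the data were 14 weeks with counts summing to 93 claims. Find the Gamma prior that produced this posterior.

A Gamma(α, β) prior (rate parametrization) on a Poisson rate with n observations summing to S gives posterior Gamma(α+S, β+n).
So α = 107 − 93 = 14 and β = 16 − 14 = 2.

Gamma(shape=14, rate=2)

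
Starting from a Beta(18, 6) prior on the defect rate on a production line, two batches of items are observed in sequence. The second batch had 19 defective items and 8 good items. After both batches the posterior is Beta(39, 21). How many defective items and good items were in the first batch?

2 defective items and 7 good items

Because Beta–binomial updating is additive in the counts, the combined data contributed (α_post−α_prior, β_post−β_prior) successes and failures.
Total across both batches: 39−18=21 defective items, 21−6=15 good items.
Subtract the second batch: 21−19=2 defective items and 15−8=7 good items.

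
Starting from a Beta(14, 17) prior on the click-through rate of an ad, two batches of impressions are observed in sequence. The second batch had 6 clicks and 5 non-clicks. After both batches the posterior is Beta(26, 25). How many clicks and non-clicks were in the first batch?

6 clicks and 3 non-clicks

Because Beta–binomial updating is additive in the counts, the combined data contributed (α_post−α_prior, β_post−β_prior) successes and failures.
Total across both batches: 26−14=12 clicks, 25−17=8 non-clicks.
Subtract the second batch: 12−6=6 clicks and 8−5=3 non-clicks.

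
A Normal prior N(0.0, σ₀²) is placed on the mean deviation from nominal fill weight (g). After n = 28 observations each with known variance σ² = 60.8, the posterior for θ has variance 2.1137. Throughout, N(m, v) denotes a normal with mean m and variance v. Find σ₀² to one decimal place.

For the Normal–Normal model with known σ², precisions add: τ_n = τ₀ + n/σ².
So 1/σ₀² = 1/2.1137 − 28/60.8 = 0.473104 − 0.460526 = 0.012578.
Hence σ₀² = 1/0.012578 ≈ 79.5.

σ₀² = 79.5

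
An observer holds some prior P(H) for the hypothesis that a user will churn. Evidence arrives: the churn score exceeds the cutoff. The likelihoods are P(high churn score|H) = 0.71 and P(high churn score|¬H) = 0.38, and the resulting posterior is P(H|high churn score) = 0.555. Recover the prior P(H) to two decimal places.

Bayes' rule in odds form gives O(H|E) = O(H)·[P(E|H)/P(E|¬H)], hence O(H) = O(H|E)/LR.
Posterior odds = 0.555/(1−0.555) = 1.2472. LR = 0.71/0.38 = 1.8684.
Prior odds = 1.2472/1.8684 = 0.6675, so P(H) = 0.6675/(1+0.6675) ≈ 0.40.

P(H) = 0.40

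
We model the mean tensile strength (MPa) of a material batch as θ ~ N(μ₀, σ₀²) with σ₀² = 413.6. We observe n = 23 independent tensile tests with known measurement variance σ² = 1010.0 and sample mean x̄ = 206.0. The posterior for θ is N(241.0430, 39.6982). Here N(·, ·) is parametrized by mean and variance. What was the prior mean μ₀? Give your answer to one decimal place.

μ₀ = 571.1

The posterior mean is a precision-weighted average: μ_n = (τ₀μ₀ + τ_data·x̄)/(τ₀+τ_data), with τ₀=1/σ₀² and τ_data=n/σ².
Here τ₀ = 1/413.6 = 0.002418 and τ_data = 23/1010.0 = 0.022772, so τ_n = 0.025190.
Rearranging for μ₀: μ₀ = (μ_n·τ_n − τ_data·x̄)/τ₀ = (241.0430·0.025190 − 0.022772·206.0) / 0.002418 = 1.380841/0.002418 ≈ 571.1.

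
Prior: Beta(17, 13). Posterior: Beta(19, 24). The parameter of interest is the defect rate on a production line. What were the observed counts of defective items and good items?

2 defective items and 11 good items

A Beta(α, β) prior with s successes and f failures in binomial data gives a Beta(α+s, β+f) posterior.
Match parameters: s=19−17=2, f=24−13=11.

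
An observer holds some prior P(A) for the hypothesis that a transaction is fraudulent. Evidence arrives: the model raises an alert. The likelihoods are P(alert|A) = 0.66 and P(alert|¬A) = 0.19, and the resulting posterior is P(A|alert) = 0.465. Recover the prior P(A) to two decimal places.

In odds form, posterior odds = prior odds × likelihood ratio, so prior odds = posterior odds ÷ LR.
Posterior odds = 0.465/(1−0.465) = 0.8692. LR = 0.66/0.19 = 3.4737.
Prior odds = 0.8692/3.4737 = 0.2502, so P(A) = 0.2502/(1+0.2502) ≈ 0.20.

P(A) = 0.20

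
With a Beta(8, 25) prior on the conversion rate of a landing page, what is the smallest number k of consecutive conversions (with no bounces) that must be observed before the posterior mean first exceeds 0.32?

After k conversions and 0 bounces the posterior is Beta(8+k, 25), with mean (8+k)/(8+25+k).
Set (8+k)/(33+k) > 0.32 and solve: k > (0.32·33 − 8)/(1 − 0.32) = 3.765.
The smallest integer exceeding 3.765 is 4, and checking k=4: (12)/(37) = 0.3243 > 0.32.

k = 4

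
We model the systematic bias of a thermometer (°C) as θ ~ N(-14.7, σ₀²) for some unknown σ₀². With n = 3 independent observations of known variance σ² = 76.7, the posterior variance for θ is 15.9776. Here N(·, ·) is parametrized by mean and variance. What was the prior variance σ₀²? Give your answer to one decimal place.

Posterior precision equals prior precision plus data precision: 1/σ_n² = 1/σ₀² + n/σ².
So 1/σ₀² = 1/15.9776 − 3/76.7 = 0.062588 − 0.039113 = 0.023475.
Hence σ₀² = 1/0.023475 ≈ 42.6.

σ₀² = 42.6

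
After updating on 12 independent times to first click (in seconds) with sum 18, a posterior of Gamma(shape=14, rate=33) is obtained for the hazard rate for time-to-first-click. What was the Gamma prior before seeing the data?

Gamma(shape=2, rate=15)

Gamma–exponential conjugacy: posterior shape = α + n, posterior rate = β + Σtᵢ.
So α = 14 − 12 = 2 and β = 33 − 18 = 15.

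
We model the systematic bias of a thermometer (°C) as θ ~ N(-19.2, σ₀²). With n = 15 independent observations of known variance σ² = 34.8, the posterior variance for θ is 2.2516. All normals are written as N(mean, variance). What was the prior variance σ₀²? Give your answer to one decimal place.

σ₀² = 76.4

Posterior precision equals prior precision plus data precision: 1/σ_n² = 1/σ₀² + n/σ².
So 1/σ₀² = 1/2.2516 − 15/34.8 = 0.444129 − 0.431034 = 0.013095.
Hence σ₀² = 1/0.013095 ≈ 76.4.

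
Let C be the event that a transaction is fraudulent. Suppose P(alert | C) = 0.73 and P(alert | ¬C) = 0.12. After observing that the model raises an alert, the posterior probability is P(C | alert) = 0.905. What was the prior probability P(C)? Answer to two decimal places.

Bayes' rule in odds form gives O(C|E) = O(C)·[P(E|C)/P(E|¬C)], hence O(C) = O(C|E)/LR.
Posterior odds = 0.905/(1−0.905) = 9.5263. LR = 0.73/0.12 = 6.0833.
Prior odds = 9.5263/6.0833 = 1.5660, so P(C) = 1.5660/(1+1.5660) ≈ 0.61.

P(C) = 0.61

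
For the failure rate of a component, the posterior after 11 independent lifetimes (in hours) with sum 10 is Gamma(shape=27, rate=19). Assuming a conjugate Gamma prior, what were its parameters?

For an exponential likelihood with a Gamma(α, β) prior on the rate, n observations with total T give posterior Gamma(α+n, β+T).
So α = 27 − 11 = 16 and β = 19 − 10 = 9.

Gamma(shape=16, rate=9)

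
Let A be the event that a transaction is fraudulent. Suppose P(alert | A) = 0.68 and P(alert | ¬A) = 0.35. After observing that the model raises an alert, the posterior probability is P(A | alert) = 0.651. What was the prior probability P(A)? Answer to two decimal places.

Bayes' rule in odds form gives O(A|E) = O(A)·[P(E|A)/P(E|¬A)], hence O(A) = O(A|E)/LR.
Posterior odds = 0.651/(1−0.651) = 1.8653. LR = 0.68/0.35 = 1.9429.
Prior odds = 1.8653/1.9429 = 0.9601, so P(A) = 0.9601/(1+0.9601) ≈ 0.49.

P(A) = 0.49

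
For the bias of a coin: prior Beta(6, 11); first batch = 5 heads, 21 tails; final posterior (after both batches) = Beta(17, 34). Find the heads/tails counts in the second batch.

Because Beta–binomial updating is additive in the counts, the combined data contributed (α_post−α_prior, β_post−β_prior) successes and failures.
Total across both batches: 17−6=11 heads, 34−11=23 tails.
Subtract the first batch: 11−5=6 heads and 23−21=2 tails.

6 heads and 2 tails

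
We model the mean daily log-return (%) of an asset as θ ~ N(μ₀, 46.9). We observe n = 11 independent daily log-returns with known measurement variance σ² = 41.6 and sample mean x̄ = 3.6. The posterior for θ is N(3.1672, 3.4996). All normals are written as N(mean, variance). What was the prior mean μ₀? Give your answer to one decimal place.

With known observation variance, the Normal–Normal posterior has precision τ_n = τ₀ + n/σ² and mean μ_n = (τ₀μ₀ + (n/σ²)x̄)/τ_n.
Here τ₀ = 1/46.9 = 0.021322 and τ_data = 11/41.6 = 0.264423, so τ_n = 0.285745.
Rearranging for μ₀: μ₀ = (μ_n·τ_n − τ_data·x̄)/τ₀ = (3.1672·0.285745 − 0.264423·3.6) / 0.021322 = -0.046911/0.021322 ≈ -2.2.

μ₀ = -2.2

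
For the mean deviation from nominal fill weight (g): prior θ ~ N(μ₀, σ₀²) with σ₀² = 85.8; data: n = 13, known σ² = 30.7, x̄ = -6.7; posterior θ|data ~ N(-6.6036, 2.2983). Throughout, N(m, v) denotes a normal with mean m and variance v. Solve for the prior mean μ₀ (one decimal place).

With known observation variance, the Normal–Normal posterior has precision τ_n = τ₀ + n/σ² and mean μ_n = (τ₀μ₀ + (n/σ²)x̄)/τ_n.
Here τ₀ = 1/85.8 = 0.011655 and τ_data = 13/30.7 = 0.423453, so τ_n = 0.435108.
Rearranging for μ₀: μ₀ = (μ_n·τ_n − τ_data·x̄)/τ₀ = (-6.6036·0.435108 − 0.423453·-6.7) / 0.011655 = -0.036144/0.011655 ≈ -3.1.

μ₀ = -3.1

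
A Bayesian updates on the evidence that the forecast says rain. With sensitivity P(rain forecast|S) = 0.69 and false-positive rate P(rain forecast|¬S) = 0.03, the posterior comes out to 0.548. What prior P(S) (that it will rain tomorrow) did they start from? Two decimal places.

P(S) = 0.05

In odds form, posterior odds = prior odds × likelihood ratio, so prior odds = posterior odds ÷ LR.
Posterior odds = 0.548/(1−0.548) = 1.2124. LR = 0.69/0.03 = 23.0000.
Prior odds = 1.2124/23.0000 = 0.0527, so P(S) = 0.0527/(1+0.0527) ≈ 0.05.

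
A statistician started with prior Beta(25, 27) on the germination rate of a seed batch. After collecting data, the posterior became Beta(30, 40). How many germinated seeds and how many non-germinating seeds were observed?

5 germinated seeds and 13 non-germinating seeds

A Beta(α, β) prior with s successes and f failures in binomial data gives a Beta(α+s, β+f) posterior.
Match parameters: s=30−25=5, f=40−27=13.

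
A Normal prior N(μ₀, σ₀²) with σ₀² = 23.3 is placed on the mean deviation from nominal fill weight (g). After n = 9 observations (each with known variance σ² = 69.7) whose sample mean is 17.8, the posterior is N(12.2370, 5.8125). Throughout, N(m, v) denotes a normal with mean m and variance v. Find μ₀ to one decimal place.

μ₀ = -4.5

With known observation variance, the Normal–Normal posterior has precision τ_n = τ₀ + n/σ² and mean μ_n = (τ₀μ₀ + (n/σ²)x̄)/τ_n.
Here τ₀ = 1/23.3 = 0.042918 and τ_data = 9/69.7 = 0.129125, so τ_n = 0.172043.
Rearranging for μ₀: μ₀ = (μ_n·τ_n − τ_data·x̄)/τ₀ = (12.2370·0.172043 − 0.129125·17.8) / 0.042918 = -0.193135/0.042918 ≈ -4.5.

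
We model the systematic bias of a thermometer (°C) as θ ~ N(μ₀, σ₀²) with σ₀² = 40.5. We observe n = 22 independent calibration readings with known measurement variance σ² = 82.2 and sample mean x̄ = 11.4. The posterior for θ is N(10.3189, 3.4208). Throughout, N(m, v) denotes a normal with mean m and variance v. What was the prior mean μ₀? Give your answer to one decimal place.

μ₀ = -1.4

The posterior mean is a precision-weighted average: μ_n = (τ₀μ₀ + τ_data·x̄)/(τ₀+τ_data), with τ₀=1/σ₀² and τ_data=n/σ².
Here τ₀ = 1/40.5 = 0.024691 and τ_data = 22/82.2 = 0.267640, so τ_n = 0.292331.
Rearranging for μ₀: μ₀ = (μ_n·τ_n − τ_data·x̄)/τ₀ = (10.3189·0.292331 − 0.267640·11.4) / 0.024691 = -0.034562/0.024691 ≈ -1.4.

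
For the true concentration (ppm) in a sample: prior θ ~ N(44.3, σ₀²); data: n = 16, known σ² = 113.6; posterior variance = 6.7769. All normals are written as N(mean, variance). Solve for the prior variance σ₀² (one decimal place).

For the Normal–Normal model with known σ², precisions add: τ_n = τ₀ + n/σ².
So 1/σ₀² = 1/6.7769 − 16/113.6 = 0.147560 − 0.140845 = 0.006715.
Hence σ₀² = 1/0.006715 ≈ 148.9.

σ₀² = 148.9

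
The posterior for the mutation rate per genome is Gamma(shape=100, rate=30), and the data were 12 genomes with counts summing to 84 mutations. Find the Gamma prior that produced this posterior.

Gamma(shape=16, rate=18)

A Gamma(α, β) prior (rate parametrization) on a Poisson rate with n observations summing to S gives posterior Gamma(α+S, β+n).
So α = 100 − 84 = 16 and β = 30 − 12 = 18.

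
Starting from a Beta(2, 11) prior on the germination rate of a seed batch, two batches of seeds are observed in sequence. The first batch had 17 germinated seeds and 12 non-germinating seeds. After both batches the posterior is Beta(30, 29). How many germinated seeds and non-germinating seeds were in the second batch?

11 germinated seeds and 6 non-germinating seeds

Because Beta–binomial updating is additive in the counts, the combined data contributed (α_post−α_prior, β_post−β_prior) successes and failures.
Total across both batches: 30−2=28 germinated seeds, 29−11=18 non-germinating seeds.
Subtract the first batch: 28−17=11 germinated seeds and 18−12=6 non-germinating seeds.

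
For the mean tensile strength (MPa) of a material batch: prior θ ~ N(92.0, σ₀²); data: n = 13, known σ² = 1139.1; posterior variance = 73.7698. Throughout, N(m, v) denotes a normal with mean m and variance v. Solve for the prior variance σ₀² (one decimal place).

Posterior precision equals prior precision plus data precision: 1/σ_n² = 1/σ₀² + n/σ².
So 1/σ₀² = 1/73.7698 − 13/1139.1 = 0.013556 − 0.011413 = 0.002143.
Hence σ₀² = 1/0.002143 ≈ 466.6.

σ₀² = 466.6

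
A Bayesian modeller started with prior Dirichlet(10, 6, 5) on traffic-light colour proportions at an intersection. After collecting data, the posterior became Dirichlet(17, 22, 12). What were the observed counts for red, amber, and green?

counts (7, 16, 7)

For a Dirichlet(α) prior with multinomial counts c, the posterior is Dirichlet(α + c) componentwise.
Counts are posterior − prior componentwise: 17−10=7, 22−6=16, 12−5=7.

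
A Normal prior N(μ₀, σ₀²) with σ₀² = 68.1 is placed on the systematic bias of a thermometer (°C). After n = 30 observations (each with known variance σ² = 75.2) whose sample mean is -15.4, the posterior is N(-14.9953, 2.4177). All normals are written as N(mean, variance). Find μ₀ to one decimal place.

μ₀ = -4.0

The posterior mean is a precision-weighted average: μ_n = (τ₀μ₀ + τ_data·x̄)/(τ₀+τ_data), with τ₀=1/σ₀² and τ_data=n/σ².
Here τ₀ = 1/68.1 = 0.014684 and τ_data = 30/75.2 = 0.398936, so τ_n = 0.413620.
Rearranging for μ₀: μ₀ = (μ_n·τ_n − τ_data·x̄)/τ₀ = (-14.9953·0.413620 − 0.398936·-15.4) / 0.014684 = -0.058742/0.014684 ≈ -4.0.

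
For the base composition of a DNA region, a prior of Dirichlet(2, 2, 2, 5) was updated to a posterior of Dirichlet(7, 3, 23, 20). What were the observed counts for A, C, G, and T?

For a Dirichlet(α) prior with multinomial counts c, the posterior is Dirichlet(α + c) componentwise.
Counts are posterior − prior componentwise: 7−2=5, 3−2=1, 23−2=21, 20−5=15.

counts (5, 1, 21, 15)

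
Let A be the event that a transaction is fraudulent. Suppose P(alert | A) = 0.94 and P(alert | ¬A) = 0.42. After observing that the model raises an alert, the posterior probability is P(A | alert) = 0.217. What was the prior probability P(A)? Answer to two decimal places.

P(A) = 0.11

Bayes' rule in odds form gives O(A|E) = O(A)·[P(E|A)/P(E|¬A)], hence O(A) = O(A|E)/LR.
Posterior odds = 0.217/(1−0.217) = 0.2771. LR = 0.94/0.42 = 2.2381.
Prior odds = 0.2771/2.2381 = 0.1238, so P(A) = 0.1238/(1+0.1238) ≈ 0.11.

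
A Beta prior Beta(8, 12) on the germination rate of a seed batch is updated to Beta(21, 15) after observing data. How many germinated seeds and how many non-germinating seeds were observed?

13 germinated seeds and 3 non-germinating seeds

A Beta(a, b) prior with s successes and f failures in binomial data gives a Beta(a+s, b+f) posterior.
So s = 21 − 8 = 13 and f = 15 − 12 = 3.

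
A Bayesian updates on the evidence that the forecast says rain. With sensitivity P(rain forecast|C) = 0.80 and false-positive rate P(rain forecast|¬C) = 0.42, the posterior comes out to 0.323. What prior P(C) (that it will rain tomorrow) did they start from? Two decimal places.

P(C) = 0.20

Bayes' rule in odds form gives O(C|E) = O(C)·[P(E|C)/P(E|¬C)], hence O(C) = O(C|E)/LR.
Posterior odds = 0.323/(1−0.323) = 0.4771. LR = 0.80/0.42 = 1.9048.
Prior odds = 0.4771/1.9048 = 0.2505, so P(C) = 0.2505/(1+0.2505) ≈ 0.20.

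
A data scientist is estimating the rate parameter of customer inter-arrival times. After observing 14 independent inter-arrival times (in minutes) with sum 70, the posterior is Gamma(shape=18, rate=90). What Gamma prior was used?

Gamma(shape=4, rate=20)

Gamma–exponential conjugacy: posterior shape = α + n, posterior rate = β + Σtᵢ.
So α = 18 − 14 = 4 and β = 90 − 70 = 20.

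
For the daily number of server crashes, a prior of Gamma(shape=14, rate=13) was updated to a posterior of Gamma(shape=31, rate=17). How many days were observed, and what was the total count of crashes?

Gamma–Poisson conjugacy: posterior shape = α + Σxᵢ, posterior rate = β + n.
Matching: Σxᵢ = 31 − 14 = 17 and n = 17 − 13 = 4.

n = 4 days with total 17 crashes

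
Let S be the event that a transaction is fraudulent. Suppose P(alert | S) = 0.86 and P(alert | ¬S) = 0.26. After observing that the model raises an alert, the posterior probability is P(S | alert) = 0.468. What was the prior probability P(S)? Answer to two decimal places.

Bayes' rule in odds form gives O(S|E) = O(S)·[P(E|S)/P(E|¬S)], hence O(S) = O(S|E)/LR.
Posterior odds = 0.468/(1−0.468) = 0.8797. LR = 0.86/0.26 = 3.3077.
Prior odds = 0.8797/3.3077 = 0.2660, so P(S) = 0.2660/(1+0.2660) ≈ 0.21.

P(S) = 0.21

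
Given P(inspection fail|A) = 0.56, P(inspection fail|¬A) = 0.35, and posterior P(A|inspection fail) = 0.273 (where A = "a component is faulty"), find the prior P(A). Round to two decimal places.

P(A) = 0.19

Bayes' rule in odds form gives O(A|E) = O(A)·[P(E|A)/P(E|¬A)], hence O(A) = O(A|E)/LR.
Posterior odds = 0.273/(1−0.273) = 0.3755. LR = 0.56/0.35 = 1.6000.
Prior odds = 0.3755/1.6000 = 0.2347, so P(A) = 0.2347/(1+0.2347) ≈ 0.19.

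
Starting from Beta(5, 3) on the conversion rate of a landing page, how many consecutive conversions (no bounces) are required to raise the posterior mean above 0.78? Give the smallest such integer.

k = 6

After k conversions and 0 bounces the posterior is Beta(5+k, 3), with mean (5+k)/(5+3+k).
Set (5+k)/(8+k) > 0.78 and solve: k > (0.78·8 − 5)/(1 − 0.78) = 5.636.
The smallest integer exceeding 5.636 is 6, and checking k=6: (11)/(14) = 0.7857 > 0.78.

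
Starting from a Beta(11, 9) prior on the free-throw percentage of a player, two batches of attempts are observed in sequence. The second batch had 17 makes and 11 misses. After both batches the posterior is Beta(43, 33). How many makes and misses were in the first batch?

Sequential conjugate updates are equivalent to a single update on the pooled data, so total successes = posterior α − prior α and total failures = posterior β − prior β.
Total across both batches: 43−11=32 makes, 33−9=24 misses.
Subtract the second batch: 32−17=15 makes and 24−11=13 misses.

15 makes and 13 misses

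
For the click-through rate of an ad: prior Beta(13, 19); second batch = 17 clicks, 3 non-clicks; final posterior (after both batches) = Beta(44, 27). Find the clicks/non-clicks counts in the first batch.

14 clicks and 5 non-clicks

Because Beta–binomial updating is additive in the counts, the combined data contributed (α_post−α_prior, β_post−β_prior) successes and failures.
Total across both batches: 44−13=31 clicks, 27−19=8 non-clicks.
Subtract the second batch: 31−17=14 clicks and 8−3=5 non-clicks.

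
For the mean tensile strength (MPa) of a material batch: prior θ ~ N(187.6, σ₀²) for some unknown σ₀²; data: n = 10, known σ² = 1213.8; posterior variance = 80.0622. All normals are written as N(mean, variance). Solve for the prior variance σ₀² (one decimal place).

For the Normal–Normal model with known σ², precisions add: τ_n = τ₀ + n/σ².
So 1/σ₀² = 1/80.0622 − 10/1213.8 = 0.012490 − 0.008239 = 0.004251.
Hence σ₀² = 1/0.004251 ≈ 235.2.

σ₀² = 235.2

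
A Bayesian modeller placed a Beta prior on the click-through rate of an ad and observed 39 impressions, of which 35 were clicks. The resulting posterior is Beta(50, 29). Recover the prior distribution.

A Beta(α, β) prior with s successes and f failures in binomial data gives a Beta(α+s, β+f) posterior.
So α = 50 − 35 = 15 and β = 29 − 4 = 25.

Beta(15, 25)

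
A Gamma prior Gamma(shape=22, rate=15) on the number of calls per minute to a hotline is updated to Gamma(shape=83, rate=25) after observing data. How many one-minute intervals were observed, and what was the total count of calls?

n = 10 one-minute intervals with total 61 calls

Gamma–Poisson conjugacy: posterior shape = α + Σxᵢ, posterior rate = β + n.
Matching: Σxᵢ = 83 − 22 = 61 and n = 25 − 15 = 10.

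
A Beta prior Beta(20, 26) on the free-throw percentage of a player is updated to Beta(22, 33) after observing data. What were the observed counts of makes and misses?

2 makes and 7 misses

A Beta(a, b) prior with s successes and f failures in binomial data gives a Beta(a+s, b+f) posterior.
Match parameters: s=22−20=2, f=33−26=7.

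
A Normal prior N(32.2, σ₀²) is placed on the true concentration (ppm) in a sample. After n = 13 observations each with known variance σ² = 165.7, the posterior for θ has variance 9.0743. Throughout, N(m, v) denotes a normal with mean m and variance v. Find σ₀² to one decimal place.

Posterior precision equals prior precision plus data precision: 1/σ_n² = 1/σ₀² + n/σ².
So 1/σ₀² = 1/9.0743 − 13/165.7 = 0.110201 − 0.078455 = 0.031746.
Hence σ₀² = 1/0.031746 ≈ 31.5.

σ₀² = 31.5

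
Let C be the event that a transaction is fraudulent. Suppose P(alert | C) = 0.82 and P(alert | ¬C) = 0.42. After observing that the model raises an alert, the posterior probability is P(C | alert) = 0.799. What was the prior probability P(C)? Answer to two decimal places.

Bayes' rule in odds form gives O(C|E) = O(C)·[P(E|C)/P(E|¬C)], hence O(C) = O(C|E)/LR.
Posterior odds = 0.799/(1−0.799) = 3.9751. LR = 0.82/0.42 = 1.9524.
Prior odds = 3.9751/1.9524 = 2.0360, so P(C) = 2.0360/(1+2.0360) ≈ 0.67.

P(C) = 0.67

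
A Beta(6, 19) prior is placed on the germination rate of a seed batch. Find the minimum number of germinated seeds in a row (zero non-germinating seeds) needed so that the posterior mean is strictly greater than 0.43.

k = 9

After k germinated seeds and 0 non-germinating seeds the posterior is Beta(6+k, 19), with mean (6+k)/(6+19+k).
Set (6+k)/(25+k) > 0.43 and solve: k > (0.43·25 − 6)/(1 − 0.43) = 8.333.
The smallest integer exceeding 8.333 is 9.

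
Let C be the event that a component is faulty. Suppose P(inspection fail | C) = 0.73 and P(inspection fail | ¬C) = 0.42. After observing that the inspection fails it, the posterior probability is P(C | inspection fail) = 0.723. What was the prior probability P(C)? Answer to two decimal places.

In odds form, posterior odds = prior odds × likelihood ratio, so prior odds = posterior odds ÷ LR.
Posterior odds = 0.723/(1−0.723) = 2.6101. LR = 0.73/0.42 = 1.7381.
Prior odds = 2.6101/1.7381 = 1.5017, so P(C) = 1.5017/(1+1.5017) ≈ 0.60.

P(C) = 0.60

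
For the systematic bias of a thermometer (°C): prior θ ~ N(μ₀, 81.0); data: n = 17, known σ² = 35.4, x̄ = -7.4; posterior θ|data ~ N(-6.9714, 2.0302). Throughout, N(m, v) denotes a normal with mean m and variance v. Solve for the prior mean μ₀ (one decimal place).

With known observation variance, the Normal–Normal posterior has precision τ_n = τ₀ + n/σ² and mean μ_n = (τ₀μ₀ + (n/σ²)x̄)/τ_n.
Here τ₀ = 1/81.0 = 0.012346 and τ_data = 17/35.4 = 0.480226, so τ_n = 0.492572.
Rearranging for μ₀: μ₀ = (μ_n·τ_n − τ_data·x̄)/τ₀ = (-6.9714·0.492572 − 0.480226·-7.4) / 0.012346 = 0.119756/0.012346 ≈ 9.7.

μ₀ = 9.7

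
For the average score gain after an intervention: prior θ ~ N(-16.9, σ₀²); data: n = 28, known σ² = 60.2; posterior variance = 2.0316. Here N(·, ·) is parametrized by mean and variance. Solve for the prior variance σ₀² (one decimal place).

For the Normal–Normal model with known σ², precisions add: τ_n = τ₀ + n/σ².
So 1/σ₀² = 1/2.0316 − 28/60.2 = 0.492223 − 0.465116 = 0.027107.
Hence σ₀² = 1/0.027107 ≈ 36.9.

σ₀² = 36.9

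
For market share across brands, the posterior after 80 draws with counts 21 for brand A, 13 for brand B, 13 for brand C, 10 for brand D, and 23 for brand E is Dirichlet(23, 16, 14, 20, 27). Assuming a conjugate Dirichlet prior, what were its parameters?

Dirichlet(2, 3, 1, 10, 4)

For a Dirichlet(α) prior with multinomial counts c, the posterior is Dirichlet(α + c) componentwise.
Subtract each count from the matching posterior parameter: 23−21=2, 16−13=3, 14−13=1, 20−10=10, 27−23=4.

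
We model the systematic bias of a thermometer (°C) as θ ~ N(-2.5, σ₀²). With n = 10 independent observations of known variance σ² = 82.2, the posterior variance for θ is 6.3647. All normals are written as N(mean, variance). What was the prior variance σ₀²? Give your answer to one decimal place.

Posterior precision equals prior precision plus data precision: 1/σ_n² = 1/σ₀² + n/σ².
So 1/σ₀² = 1/6.3647 − 10/82.2 = 0.157117 − 0.121655 = 0.035462.
Hence σ₀² = 1/0.035462 ≈ 28.2.

σ₀² = 28.2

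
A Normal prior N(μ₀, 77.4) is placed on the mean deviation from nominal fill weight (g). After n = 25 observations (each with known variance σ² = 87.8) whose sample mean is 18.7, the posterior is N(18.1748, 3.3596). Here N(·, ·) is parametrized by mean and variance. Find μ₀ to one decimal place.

μ₀ = 6.6

With known observation variance, the Normal–Normal posterior has precision τ_n = τ₀ + n/σ² and mean μ_n = (τ₀μ₀ + (n/σ²)x̄)/τ_n.
Here τ₀ = 1/77.4 = 0.012920 and τ_data = 25/87.8 = 0.284738, so τ_n = 0.297658.
Rearranging for μ₀: μ₀ = (μ_n·τ_n − τ_data·x̄)/τ₀ = (18.1748·0.297658 − 0.284738·18.7) / 0.012920 = 0.085274/0.012920 ≈ 6.6.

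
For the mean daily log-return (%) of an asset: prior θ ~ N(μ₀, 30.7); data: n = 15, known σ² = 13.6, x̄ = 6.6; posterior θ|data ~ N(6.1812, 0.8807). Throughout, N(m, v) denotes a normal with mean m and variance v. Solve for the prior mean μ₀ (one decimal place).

μ₀ = -8.0

With known observation variance, the Normal–Normal posterior has precision τ_n = τ₀ + n/σ² and mean μ_n = (τ₀μ₀ + (n/σ²)x̄)/τ_n.
Here τ₀ = 1/30.7 = 0.032573 and τ_data = 15/13.6 = 1.102941, so τ_n = 1.135514.
Rearranging for μ₀: μ₀ = (μ_n·τ_n − τ_data·x̄)/τ₀ = (6.1812·1.135514 − 1.102941·6.6) / 0.032573 = -0.260571/0.032573 ≈ -8.0.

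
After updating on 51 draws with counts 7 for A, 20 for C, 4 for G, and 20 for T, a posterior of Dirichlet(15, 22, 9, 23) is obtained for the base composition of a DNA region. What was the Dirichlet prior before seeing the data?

For a Dirichlet(α) prior with multinomial counts c, the posterior is Dirichlet(α + c) componentwise.
Subtract each count from the matching posterior parameter: 15−7=8, 22−20=2, 9−4=5, 23−20=3.

Dirichlet(8, 2, 5, 3)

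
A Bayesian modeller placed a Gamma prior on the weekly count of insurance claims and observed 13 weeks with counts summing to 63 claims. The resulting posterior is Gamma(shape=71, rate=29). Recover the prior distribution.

Gamma–Poisson conjugacy: posterior shape = α + Σxᵢ, posterior rate = β + n.
So α = 71 − 63 = 8 and β = 29 − 13 = 16.

Gamma(shape=8, rate=16)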